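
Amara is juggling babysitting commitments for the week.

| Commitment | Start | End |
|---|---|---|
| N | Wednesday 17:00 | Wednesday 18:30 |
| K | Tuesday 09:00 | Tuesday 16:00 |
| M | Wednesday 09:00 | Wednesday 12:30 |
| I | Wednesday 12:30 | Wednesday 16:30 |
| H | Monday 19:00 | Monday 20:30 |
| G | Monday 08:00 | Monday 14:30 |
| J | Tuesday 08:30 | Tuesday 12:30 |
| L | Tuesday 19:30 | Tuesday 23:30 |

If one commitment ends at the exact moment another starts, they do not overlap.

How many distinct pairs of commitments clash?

Sorted by start: G, H, J, K, L, M, I, N.
H starts after G ends; G is clear from here.
J starts after H ends; H is clear from here.
K starts before J ends → J and K overlap.
L starts after J ends; J is clear from here.
L starts after K ends; K is clear from here.
M starts after L ends; L is clear from here.
I starts exactly when M ends (back-to-back, no overlap); M is clear from here.
N starts after I ends.
Overlapping pairs: J & K — 1 in total.

1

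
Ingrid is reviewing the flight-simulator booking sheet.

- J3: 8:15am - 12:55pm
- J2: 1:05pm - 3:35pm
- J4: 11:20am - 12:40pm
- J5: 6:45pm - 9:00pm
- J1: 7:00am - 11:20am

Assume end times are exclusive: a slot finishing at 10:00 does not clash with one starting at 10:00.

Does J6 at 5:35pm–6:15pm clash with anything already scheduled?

J1: ends 11:20am at or before J6 starts 5:35pm → clear.
J3: ends 12:55pm at or before J6 starts 5:35pm → clear.
J4: ends 12:40pm at or before J6 starts 5:35pm → clear.
J2: ends 3:35pm at or before J6 starts 5:35pm → clear.
J5: starts 6:45pm at or after J6 ends 6:15pm → clear.

No — it doesn't clash with anything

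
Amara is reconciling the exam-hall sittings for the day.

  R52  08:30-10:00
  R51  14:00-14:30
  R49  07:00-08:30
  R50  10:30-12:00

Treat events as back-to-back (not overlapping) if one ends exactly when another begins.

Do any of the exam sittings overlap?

No

Check each pair: they overlap iff neither finishes before the other starts.
Sorted by start: R49, R52, R50, R51.
R52 starts exactly when R49 ends (back-to-back, no overlap) — done with R49.
R50 starts after R52 ends — done with R52.
R51 starts after R50 ends.
Every pair is clear; the schedule has no overlaps.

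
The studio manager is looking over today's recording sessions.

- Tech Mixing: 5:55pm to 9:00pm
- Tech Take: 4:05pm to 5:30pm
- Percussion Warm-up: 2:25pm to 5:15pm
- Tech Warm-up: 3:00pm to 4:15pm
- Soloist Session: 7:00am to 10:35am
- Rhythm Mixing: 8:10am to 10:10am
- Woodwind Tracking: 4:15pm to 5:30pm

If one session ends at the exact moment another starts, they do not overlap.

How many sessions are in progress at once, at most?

3

Sort all start/end points and keep a running count:
7:00am start Soloist Session → 1
8:10am start Rhythm Mixing → 2
10:10am end Rhythm Mixing → 1
10:35am end Soloist Session → 0
2:25pm start Percussion Warm-up → 1
3:00pm start Tech Warm-up → 2
4:05pm start Tech Take → 3
4:15pm end Tech Warm-up → 2
4:15pm start Woodwind Tracking → 3
5:15pm end Percussion Warm-up → 2
5:30pm end Tech Take → 1
5:30pm end Woodwind Tracking → 0
5:55pm start Tech Mixing → 1
9:00pm end Tech Mixing → 0
Peak is 3, at 4:05pm (Percussion Warm-up, Tech Take, Tech Warm-up).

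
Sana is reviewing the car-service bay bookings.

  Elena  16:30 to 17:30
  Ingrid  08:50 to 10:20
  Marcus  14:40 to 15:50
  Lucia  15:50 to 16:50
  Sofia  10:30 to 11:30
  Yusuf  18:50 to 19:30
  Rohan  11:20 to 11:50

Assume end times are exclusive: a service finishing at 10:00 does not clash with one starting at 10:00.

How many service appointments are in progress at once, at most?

2

Sort all start/end points and keep a running count:
08:50 start Ingrid → 1
10:20 end Ingrid → 0
10:30 start Sofia → 1
11:20 start Rohan → 2
11:30 end Sofia → 1
11:50 end Rohan → 0
14:40 start Marcus → 1
15:50 end Marcus → 0
15:50 start Lucia → 1
16:30 start Elena → 2
16:50 end Lucia → 1
17:30 end Elena → 0
18:50 start Yusuf → 1
19:30 end Yusuf → 0
Peak is 2, at 11:20 (Rohan, Sofia).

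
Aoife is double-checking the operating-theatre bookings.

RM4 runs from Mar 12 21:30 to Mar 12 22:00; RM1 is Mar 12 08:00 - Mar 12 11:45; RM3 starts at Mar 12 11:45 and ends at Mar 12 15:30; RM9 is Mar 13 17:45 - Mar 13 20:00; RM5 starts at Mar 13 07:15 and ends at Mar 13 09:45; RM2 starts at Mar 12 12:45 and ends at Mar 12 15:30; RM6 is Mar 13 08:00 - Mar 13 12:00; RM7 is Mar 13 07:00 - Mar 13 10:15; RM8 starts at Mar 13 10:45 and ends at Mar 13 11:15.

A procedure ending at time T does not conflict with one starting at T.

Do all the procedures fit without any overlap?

Two intervals overlap when each starts before the other ends.
Sorted by start: RM1, RM3, RM2, RM4, RM7, RM5, RM6, RM8, RM9.
RM3 starts exactly when RM1 ends (back-to-back, no overlap); RM1 is clear from here.
RM2 starts before RM3 ends → RM3 and RM2 overlap.
That's a conflict, so the schedule is not conflict-free.

No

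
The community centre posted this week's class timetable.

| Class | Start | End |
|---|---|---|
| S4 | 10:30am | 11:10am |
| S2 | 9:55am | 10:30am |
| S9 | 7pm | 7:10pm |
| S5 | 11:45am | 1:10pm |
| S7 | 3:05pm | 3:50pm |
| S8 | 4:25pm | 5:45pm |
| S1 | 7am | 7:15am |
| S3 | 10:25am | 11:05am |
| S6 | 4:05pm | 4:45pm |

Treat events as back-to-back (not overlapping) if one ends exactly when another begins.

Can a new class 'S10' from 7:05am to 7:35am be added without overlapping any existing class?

No — it overlaps S1

S1: starts 7am before S10 ends 7:35am, and ends 7:15am after S10 starts 7:05am → overlap.
S2: starts 9:55am at or after S10 ends 7:35am → clear.
S3: starts 10:25am at or after S10 ends 7:35am → clear.
S4: starts 10:30am at or after S10 ends 7:35am → clear.
S5: starts 11:45am at or after S10 ends 7:35am → clear.
S7: starts 3:05pm at or after S10 ends 7:35am → clear.
S6: starts 4:05pm at or after S10 ends 7:35am → clear.
S8: starts 4:25pm at or after S10 ends 7:35am → clear.
S9: starts 7pm at or after S10 ends 7:35am → clear.
S10 overlaps S1.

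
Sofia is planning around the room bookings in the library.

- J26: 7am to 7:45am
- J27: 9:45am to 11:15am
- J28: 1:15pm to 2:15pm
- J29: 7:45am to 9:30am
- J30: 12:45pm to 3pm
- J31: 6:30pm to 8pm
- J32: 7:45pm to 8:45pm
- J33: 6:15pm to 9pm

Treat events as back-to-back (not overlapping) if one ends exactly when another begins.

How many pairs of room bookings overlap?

4

Check each pair: they overlap iff neither finishes before the other starts.
Sorted by start: J26, J29, J27, J30, J28, J33, J31, J32.
J29 starts exactly when J26 ends (back-to-back, no overlap), so J26 has no further overlaps.
J27 starts after J29 ends, so J29 has no further overlaps.
J30 starts after J27 ends, so J27 has no further overlaps.
J28 starts before J30 ends → J30 and J28 overlap.
J33 starts after J30 ends, so J30 has no further overlaps.
J33 starts after J28 ends, so J28 has no further overlaps.
J31 starts before J33 ends → J33 and J31 overlap.
J32 starts before J33 ends → J33 and J32 overlap.
J32 starts before J31 ends → J31 and J32 overlap.
Overlapping pairs: J28 & J30, J31 & J32, J31 & J33, J32 & J33 — 4 in total.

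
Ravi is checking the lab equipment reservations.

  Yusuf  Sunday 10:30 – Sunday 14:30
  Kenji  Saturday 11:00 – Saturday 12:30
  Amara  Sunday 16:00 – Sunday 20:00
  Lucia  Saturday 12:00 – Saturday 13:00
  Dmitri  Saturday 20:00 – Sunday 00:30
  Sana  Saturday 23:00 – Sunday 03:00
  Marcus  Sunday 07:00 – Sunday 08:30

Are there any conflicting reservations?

Yes

Sorted by start: Kenji, Lucia, Dmitri, Sana, Marcus, Yusuf, Amara.
Lucia starts before Kenji ends → Kenji and Lucia overlap.
That's a conflict, so the schedule is not conflict-free.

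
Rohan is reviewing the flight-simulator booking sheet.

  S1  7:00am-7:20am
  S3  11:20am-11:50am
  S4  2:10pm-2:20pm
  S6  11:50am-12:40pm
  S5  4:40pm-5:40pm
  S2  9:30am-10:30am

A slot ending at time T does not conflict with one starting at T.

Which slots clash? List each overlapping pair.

Sorted by start: S1, S2, S3, S6, S4, S5.
S2 starts after S1 ends; S1 is clear from here.
S3 starts after S2 ends; S2 is clear from here.
S6 starts exactly when S3 ends (back-to-back, no overlap); S3 is clear from here.
S4 starts after S6 ends; S6 is clear from here.
S5 starts after S4 ends.

none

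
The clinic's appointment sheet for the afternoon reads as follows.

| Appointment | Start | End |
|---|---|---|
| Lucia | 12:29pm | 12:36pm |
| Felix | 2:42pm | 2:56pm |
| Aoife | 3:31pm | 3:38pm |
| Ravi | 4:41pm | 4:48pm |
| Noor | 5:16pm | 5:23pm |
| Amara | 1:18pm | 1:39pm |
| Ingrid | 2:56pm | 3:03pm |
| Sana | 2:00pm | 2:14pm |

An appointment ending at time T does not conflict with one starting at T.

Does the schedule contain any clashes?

Sorted by start: Lucia, Amara, Sana, Felix, Ingrid, Aoife, Ravi, Noor.
Amara starts after Lucia ends, so Lucia has no further overlaps.
Sana starts after Amara ends, so Amara has no further overlaps.
Felix starts after Sana ends, so Sana has no further overlaps.
Ingrid starts exactly when Felix ends (back-to-back, no overlap), so Felix has no further overlaps.
Aoife starts after Ingrid ends, so Ingrid has no further overlaps.
Ravi starts after Aoife ends, so Aoife has no further overlaps.
Noor starts after Ravi ends.
Every pair is clear; the schedule has no overlaps.

No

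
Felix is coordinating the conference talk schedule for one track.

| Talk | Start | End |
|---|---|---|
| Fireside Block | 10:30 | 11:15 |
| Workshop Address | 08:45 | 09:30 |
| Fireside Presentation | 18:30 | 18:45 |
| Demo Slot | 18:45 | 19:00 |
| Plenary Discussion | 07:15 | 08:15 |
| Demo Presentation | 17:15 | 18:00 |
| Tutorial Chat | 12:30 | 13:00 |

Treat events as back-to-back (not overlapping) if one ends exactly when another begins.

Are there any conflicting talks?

Check each pair: they overlap iff neither finishes before the other starts.
Sorted by start: Plenary Discussion, Workshop Address, Fireside Block, Tutorial Chat, Demo Presentation, Fireside Presentation, Demo Slot.
Workshop Address starts after Plenary Discussion ends; Plenary Discussion is clear from here.
Fireside Block starts after Workshop Address ends; Workshop Address is clear from here.
Tutorial Chat starts after Fireside Block ends; Fireside Block is clear from here.
Demo Presentation starts after Tutorial Chat ends; Tutorial Chat is clear from here.
Fireside Presentation starts after Demo Presentation ends; Demo Presentation is clear from here.
Demo Slot starts exactly when Fireside Presentation ends (back-to-back, no overlap).
Every pair is clear; the schedule has no overlaps.

No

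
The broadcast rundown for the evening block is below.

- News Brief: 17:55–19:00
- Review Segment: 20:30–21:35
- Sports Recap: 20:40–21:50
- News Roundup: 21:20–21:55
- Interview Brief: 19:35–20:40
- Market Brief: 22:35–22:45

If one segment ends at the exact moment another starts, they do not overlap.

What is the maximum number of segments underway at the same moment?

Sort all start/end points and keep a running count:
17:55 start News Brief → 1
19:00 end News Brief → 0
19:35 start Interview Brief → 1
20:30 start Review Segment → 2
20:40 end Interview Brief → 1
20:40 start Sports Recap → 2
21:20 start News Roundup → 3
21:35 end Review Segment → 2
21:50 end Sports Recap → 1
21:55 end News Roundup → 0
22:35 start Market Brief → 1
22:45 end Market Brief → 0
Peak is 3, at 21:20 (News Roundup, Review Segment, Sports Recap).

3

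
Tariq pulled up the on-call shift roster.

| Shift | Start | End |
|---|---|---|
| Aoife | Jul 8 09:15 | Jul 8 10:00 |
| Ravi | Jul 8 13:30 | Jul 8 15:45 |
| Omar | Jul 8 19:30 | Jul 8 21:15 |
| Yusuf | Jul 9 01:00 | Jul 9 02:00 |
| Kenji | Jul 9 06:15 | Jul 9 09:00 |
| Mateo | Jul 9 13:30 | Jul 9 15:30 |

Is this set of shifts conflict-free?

Yes

Sorted by start: Aoife, Ravi, Omar, Yusuf, Kenji, Mateo.
Ravi starts after Aoife ends, so nothing later overlaps Aoife either.
Omar starts after Ravi ends, so nothing later overlaps Ravi either.
Yusuf starts after Omar ends, so nothing later overlaps Omar either.
Kenji starts after Yusuf ends, so nothing later overlaps Yusuf either.
Mateo starts after Kenji ends.
Every pair is clear; the schedule has no overlaps.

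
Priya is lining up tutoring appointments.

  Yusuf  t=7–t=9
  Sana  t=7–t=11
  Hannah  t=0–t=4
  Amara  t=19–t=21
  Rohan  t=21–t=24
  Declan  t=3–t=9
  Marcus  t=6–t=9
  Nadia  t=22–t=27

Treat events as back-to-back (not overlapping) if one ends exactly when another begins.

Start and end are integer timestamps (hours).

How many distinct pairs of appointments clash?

Sorted by start: Hannah, Declan, Marcus, Sana, Yusuf, Amara, Rohan, Nadia.
Declan starts before Hannah ends → Hannah and Declan overlap.
Marcus starts after Hannah ends, so Hannah has no further overlaps.
Marcus starts before Declan ends → Declan and Marcus overlap.
Sana starts before Declan ends → Declan and Sana overlap.
Yusuf starts before Declan ends → Declan and Yusuf overlap.
Amara starts after Declan ends, so Declan has no further overlaps.
Sana starts before Marcus ends → Marcus and Sana overlap.
Yusuf starts before Marcus ends → Marcus and Yusuf overlap.
Amara starts after Marcus ends, so Marcus has no further overlaps.
Yusuf starts before Sana ends → Sana and Yusuf overlap.
Amara starts after Sana ends, so Sana has no further overlaps.
Amara starts after Yusuf ends, so Yusuf has no further overlaps.
Rohan starts exactly when Amara ends (back-to-back, no overlap), so Amara has no further overlaps.
Nadia starts before Rohan ends → Rohan and Nadia overlap.
Overlapping pairs: Declan & Hannah, Declan & Marcus, Declan & Sana, Declan & Yusuf, Marcus & Sana, Marcus & Yusuf, Nadia & Rohan, Sana & Yusuf — 8 in total.

8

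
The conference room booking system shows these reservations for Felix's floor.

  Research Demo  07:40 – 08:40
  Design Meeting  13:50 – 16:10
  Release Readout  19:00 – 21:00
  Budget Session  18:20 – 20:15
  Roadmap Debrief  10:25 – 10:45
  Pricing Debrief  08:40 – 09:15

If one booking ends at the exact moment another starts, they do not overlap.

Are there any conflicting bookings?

Yes

Sorted by start: Research Demo, Pricing Debrief, Roadmap Debrief, Design Meeting, Budget Session, Release Readout.
Pricing Debrief starts exactly when Research Demo ends (back-to-back, no overlap); Research Demo is clear from here.
Roadmap Debrief starts after Pricing Debrief ends; Pricing Debrief is clear from here.
Design Meeting starts after Roadmap Debrief ends; Roadmap Debrief is clear from here.
Budget Session starts after Design Meeting ends; Design Meeting is clear from here.
Release Readout starts before Budget Session ends → Budget Session and Release Readout overlap.
That's a conflict, so the schedule is not conflict-free.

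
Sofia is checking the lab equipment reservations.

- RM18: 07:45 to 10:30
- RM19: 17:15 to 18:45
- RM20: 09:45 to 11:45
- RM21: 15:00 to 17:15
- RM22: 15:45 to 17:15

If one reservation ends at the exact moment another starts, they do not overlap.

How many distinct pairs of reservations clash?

Sorted by start: RM18, RM20, RM21, RM22, RM19.
RM20 starts before RM18 ends → RM18 and RM20 overlap.
RM21 starts after RM18 ends; RM18 is clear from here.
RM21 starts after RM20 ends; RM20 is clear from here.
RM22 starts before RM21 ends → RM21 and RM22 overlap.
RM19 starts exactly when RM21 ends (back-to-back, no overlap).
RM19 starts exactly when RM22 ends (back-to-back, no overlap).
Overlapping pairs: RM18 & RM20, RM21 & RM22 — 2 in total.

2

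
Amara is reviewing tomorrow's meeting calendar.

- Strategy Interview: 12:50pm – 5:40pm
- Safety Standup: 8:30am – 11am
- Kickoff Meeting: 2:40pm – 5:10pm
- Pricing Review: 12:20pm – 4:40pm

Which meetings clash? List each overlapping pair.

Kickoff Meeting & Pricing Review, Kickoff Meeting & Strategy Interview, Pricing Review & Strategy Interview

Two intervals overlap when each starts before the other ends.
Sorted by start: Safety Standup, Pricing Review, Strategy Interview, Kickoff Meeting.
Pricing Review starts after Safety Standup ends, so nothing later overlaps Safety Standup either.
Strategy Interview starts before Pricing Review ends → Pricing Review and Strategy Interview overlap.
Kickoff Meeting starts before Pricing Review ends → Pricing Review and Kickoff Meeting overlap.
Kickoff Meeting starts before Strategy Interview ends → Strategy Interview and Kickoff Meeting overlap.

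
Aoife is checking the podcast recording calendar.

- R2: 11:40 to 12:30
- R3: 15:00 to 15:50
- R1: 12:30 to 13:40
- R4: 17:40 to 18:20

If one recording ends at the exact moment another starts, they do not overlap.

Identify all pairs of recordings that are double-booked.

no conflicts

Sorted by start: R2, R1, R3, R4.
R1 starts exactly when R2 ends (back-to-back, no overlap) — done with R2.
R3 starts after R1 ends — done with R1.
R4 starts after R3 ends.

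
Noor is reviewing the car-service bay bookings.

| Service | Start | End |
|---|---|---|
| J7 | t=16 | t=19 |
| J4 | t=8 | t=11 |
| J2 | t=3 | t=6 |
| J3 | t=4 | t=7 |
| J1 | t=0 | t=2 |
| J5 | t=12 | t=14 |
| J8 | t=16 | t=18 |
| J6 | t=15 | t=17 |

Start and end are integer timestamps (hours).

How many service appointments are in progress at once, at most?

Sort all start/end points and keep a running count:
t=0 start J1 → 1
t=2 end J1 → 0
t=3 start J2 → 1
t=4 start J3 → 2
t=6 end J2 → 1
t=7 end J3 → 0
t=8 start J4 → 1
t=11 end J4 → 0
t=12 start J5 → 1
t=14 end J5 → 0
t=15 start J6 → 1
t=16 start J7 → 2
t=16 start J8 → 3
t=17 end J6 → 2
t=18 end J8 → 1
t=19 end J7 → 0
Peak is 3, at t=16 (J6, J7, J8).

3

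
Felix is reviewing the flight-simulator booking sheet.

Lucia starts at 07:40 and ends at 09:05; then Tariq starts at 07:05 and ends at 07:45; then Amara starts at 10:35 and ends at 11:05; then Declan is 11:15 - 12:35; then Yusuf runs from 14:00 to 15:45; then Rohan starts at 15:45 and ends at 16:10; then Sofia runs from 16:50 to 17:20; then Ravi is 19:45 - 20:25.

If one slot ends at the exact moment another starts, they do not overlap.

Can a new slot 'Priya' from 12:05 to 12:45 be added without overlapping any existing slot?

Tariq: ends 07:45 at or before Priya starts 12:05 → clear.
Lucia: ends 09:05 at or before Priya starts 12:05 → clear.
Amara: ends 11:05 at or before Priya starts 12:05 → clear.
Declan: starts 11:15 before Priya ends 12:45, and ends 12:35 after Priya starts 12:05 → overlap.
Yusuf: starts 14:00 at or after Priya ends 12:45 → clear.
Rohan: starts 15:45 at or after Priya ends 12:45 → clear.
Sofia: starts 16:50 at or after Priya ends 12:45 → clear.
Ravi: starts 19:45 at or after Priya ends 12:45 → clear.
Priya overlaps Declan.

No — it overlaps Declan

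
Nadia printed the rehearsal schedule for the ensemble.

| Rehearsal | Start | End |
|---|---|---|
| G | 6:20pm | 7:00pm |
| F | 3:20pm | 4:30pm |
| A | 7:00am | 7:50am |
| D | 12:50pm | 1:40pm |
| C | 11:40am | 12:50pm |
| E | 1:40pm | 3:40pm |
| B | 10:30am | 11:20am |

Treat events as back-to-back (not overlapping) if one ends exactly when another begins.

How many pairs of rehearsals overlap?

Check each pair: they overlap iff neither finishes before the other starts.
Sorted by start: A, B, C, D, E, F, G.
B starts after A ends — done with A.
C starts after B ends — done with B.
D starts exactly when C ends (back-to-back, no overlap) — done with C.
E starts exactly when D ends (back-to-back, no overlap) — done with D.
F starts before E ends → E and F overlap.
G starts after E ends.
G starts after F ends.
Overlapping pairs: E & F — 1 in total.

1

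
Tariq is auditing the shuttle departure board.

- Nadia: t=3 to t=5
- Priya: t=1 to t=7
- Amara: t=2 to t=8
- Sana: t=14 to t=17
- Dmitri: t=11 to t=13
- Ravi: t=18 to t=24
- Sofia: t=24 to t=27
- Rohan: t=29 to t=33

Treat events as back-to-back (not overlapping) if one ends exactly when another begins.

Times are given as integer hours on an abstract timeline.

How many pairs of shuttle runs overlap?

3

Sorted by start: Priya, Amara, Nadia, Dmitri, Sana, Ravi, Sofia, Rohan.
Amara starts before Priya ends → Priya and Amara overlap.
Nadia starts before Priya ends → Priya and Nadia overlap.
Dmitri starts after Priya ends, so Priya has no further overlaps.
Nadia starts before Amara ends → Amara and Nadia overlap.
Dmitri starts after Amara ends, so Amara has no further overlaps.
Dmitri starts after Nadia ends, so Nadia has no further overlaps.
Sana starts after Dmitri ends, so Dmitri has no further overlaps.
Ravi starts after Sana ends, so Sana has no further overlaps.
Sofia starts exactly when Ravi ends (back-to-back, no overlap), so Ravi has no further overlaps.
Rohan starts after Sofia ends.
Overlapping pairs: Amara & Nadia, Amara & Priya, Nadia & Priya — 3 in total.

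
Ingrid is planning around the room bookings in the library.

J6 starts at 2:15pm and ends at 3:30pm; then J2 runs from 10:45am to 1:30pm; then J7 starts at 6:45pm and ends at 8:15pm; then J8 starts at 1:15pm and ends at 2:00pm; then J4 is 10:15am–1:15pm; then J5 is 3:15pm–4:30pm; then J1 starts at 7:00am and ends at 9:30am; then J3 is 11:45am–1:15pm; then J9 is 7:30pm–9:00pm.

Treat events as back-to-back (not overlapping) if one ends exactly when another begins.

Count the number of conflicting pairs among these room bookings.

6

Sorted by start: J1, J4, J2, J3, J8, J6, J5, J7, J9.
J4 starts after J1 ends; J1 is clear from here.
J2 starts before J4 ends → J4 and J2 overlap.
J3 starts before J4 ends → J4 and J3 overlap.
J8 starts exactly when J4 ends (back-to-back, no overlap); J4 is clear from here.
J3 starts before J2 ends → J2 and J3 overlap.
J8 starts before J2 ends → J2 and J8 overlap.
J6 starts after J2 ends; J2 is clear from here.
J8 starts exactly when J3 ends (back-to-back, no overlap); J3 is clear from here.
J6 starts after J8 ends; J8 is clear from here.
J5 starts before J6 ends → J6 and J5 overlap.
J7 starts after J6 ends; J6 is clear from here.
J7 starts after J5 ends; J5 is clear from here.
J9 starts before J7 ends → J7 and J9 overlap.
Overlapping pairs: J2 & J3, J2 & J4, J2 & J8, J3 & J4, J5 & J6, J7 & J9 — 6 in total.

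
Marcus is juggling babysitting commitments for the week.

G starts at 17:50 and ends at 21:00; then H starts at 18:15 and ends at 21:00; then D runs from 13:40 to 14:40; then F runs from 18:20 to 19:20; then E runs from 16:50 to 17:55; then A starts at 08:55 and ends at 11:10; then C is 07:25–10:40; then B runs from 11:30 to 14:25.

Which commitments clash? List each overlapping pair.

A & C, B & D, E & G, F & G, F & H, G & H

Check each pair: they overlap iff neither finishes before the other starts.
Sorted by start: C, A, B, D, E, G, H, F.
A starts before C ends → C and A overlap.
B starts after C ends, so nothing later overlaps C either.
B starts after A ends, so nothing later overlaps A either.
D starts before B ends → B and D overlap.
E starts after B ends, so nothing later overlaps B either.
E starts after D ends, so nothing later overlaps D either.
G starts before E ends → E and G overlap.
H starts after E ends, so nothing later overlaps E either.
H starts before G ends → G and H overlap.
F starts before G ends → G and F overlap.
F starts before H ends → H and F overlap.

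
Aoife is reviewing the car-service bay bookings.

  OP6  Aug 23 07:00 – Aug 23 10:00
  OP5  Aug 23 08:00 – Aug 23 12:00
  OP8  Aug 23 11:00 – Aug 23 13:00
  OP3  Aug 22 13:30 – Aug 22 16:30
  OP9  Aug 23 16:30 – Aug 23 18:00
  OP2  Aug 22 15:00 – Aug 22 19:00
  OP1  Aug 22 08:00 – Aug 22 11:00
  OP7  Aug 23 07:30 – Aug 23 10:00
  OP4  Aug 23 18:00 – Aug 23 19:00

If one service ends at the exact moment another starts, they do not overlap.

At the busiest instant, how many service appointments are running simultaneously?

3

Sort all start/end points and keep a running count:
Aug 22 08:00 start OP1 → 1
Aug 22 11:00 end OP1 → 0
Aug 22 13:30 start OP3 → 1
Aug 22 15:00 start OP2 → 2
Aug 22 16:30 end OP3 → 1
Aug 22 19:00 end OP2 → 0
Aug 23 07:00 start OP6 → 1
Aug 23 07:30 start OP7 → 2
Aug 23 08:00 start OP5 → 3
Aug 23 10:00 end OP6 → 2
Aug 23 10:00 end OP7 → 1
Aug 23 11:00 start OP8 → 2
Aug 23 12:00 end OP5 → 1
Aug 23 13:00 end OP8 → 0
Aug 23 16:30 start OP9 → 1
Aug 23 18:00 end OP9 → 0
Aug 23 18:00 start OP4 → 1
Aug 23 19:00 end OP4 → 0
Peak is 3, at Aug 23 08:00 (OP5, OP6, OP7).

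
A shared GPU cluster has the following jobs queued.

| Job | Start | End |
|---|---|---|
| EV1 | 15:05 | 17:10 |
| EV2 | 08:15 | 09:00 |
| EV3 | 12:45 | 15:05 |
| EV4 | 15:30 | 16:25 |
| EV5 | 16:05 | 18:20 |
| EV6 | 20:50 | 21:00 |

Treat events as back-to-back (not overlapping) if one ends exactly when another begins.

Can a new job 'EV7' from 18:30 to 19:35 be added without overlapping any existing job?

Yes — the slot is free

EV2: ends 09:00 at or before EV7 starts 18:30 → clear.
EV3: ends 15:05 at or before EV7 starts 18:30 → clear.
EV1: ends 17:10 at or before EV7 starts 18:30 → clear.
EV4: ends 16:25 at or before EV7 starts 18:30 → clear.
EV5: ends 18:20 at or before EV7 starts 18:30 → clear.
EV6: starts 20:50 at or after EV7 ends 19:35 → clear.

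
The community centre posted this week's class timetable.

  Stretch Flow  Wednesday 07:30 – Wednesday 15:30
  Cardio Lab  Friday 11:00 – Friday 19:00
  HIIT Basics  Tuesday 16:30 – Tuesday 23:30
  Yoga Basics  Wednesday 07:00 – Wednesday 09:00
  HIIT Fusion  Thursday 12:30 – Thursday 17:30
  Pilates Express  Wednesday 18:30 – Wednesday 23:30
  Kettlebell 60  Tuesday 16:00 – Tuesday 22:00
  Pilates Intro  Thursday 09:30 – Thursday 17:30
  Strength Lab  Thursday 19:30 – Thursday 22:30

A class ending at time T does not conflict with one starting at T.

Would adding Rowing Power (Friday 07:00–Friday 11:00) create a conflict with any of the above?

No — it doesn't clash with anything

Kettlebell 60: ends Tuesday 22:00 at or before Rowing Power starts Friday 07:00 → clear.
HIIT Basics: ends Tuesday 23:30 at or before Rowing Power starts Friday 07:00 → clear.
Yoga Basics: ends Wednesday 09:00 at or before Rowing Power starts Friday 07:00 → clear.
Stretch Flow: ends Wednesday 15:30 at or before Rowing Power starts Friday 07:00 → clear.
Pilates Express: ends Wednesday 23:30 at or before Rowing Power starts Friday 07:00 → clear.
Pilates Intro: ends Thursday 17:30 at or before Rowing Power starts Friday 07:00 → clear.
HIIT Fusion: ends Thursday 17:30 at or before Rowing Power starts Friday 07:00 → clear.
Strength Lab: ends Thursday 22:30 at or before Rowing Power starts Friday 07:00 → clear.
Cardio Lab: starts Friday 11:00 at or after Rowing Power ends Friday 11:00 → clear.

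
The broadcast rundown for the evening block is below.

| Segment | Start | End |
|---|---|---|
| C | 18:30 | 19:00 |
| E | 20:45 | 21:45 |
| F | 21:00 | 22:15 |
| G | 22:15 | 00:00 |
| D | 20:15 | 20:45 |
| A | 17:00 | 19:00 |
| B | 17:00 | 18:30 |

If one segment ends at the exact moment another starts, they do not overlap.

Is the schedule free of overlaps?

No

Sorted by start: A, B, C, D, E, F, G.
B starts before A ends → A and B overlap.
That's a conflict, so the schedule is not conflict-free.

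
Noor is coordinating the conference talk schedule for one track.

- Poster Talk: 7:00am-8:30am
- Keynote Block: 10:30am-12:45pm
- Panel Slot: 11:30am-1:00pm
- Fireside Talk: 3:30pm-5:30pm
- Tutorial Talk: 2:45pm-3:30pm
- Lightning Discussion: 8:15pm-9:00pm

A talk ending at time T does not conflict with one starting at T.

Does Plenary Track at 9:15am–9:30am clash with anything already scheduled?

Poster Talk: ends 8:30am at or before Plenary Track starts 9:15am → clear.
Keynote Block: starts 10:30am at or after Plenary Track ends 9:30am → clear.
Panel Slot: starts 11:30am at or after Plenary Track ends 9:30am → clear.
Tutorial Talk: starts 2:45pm at or after Plenary Track ends 9:30am → clear.
Fireside Talk: starts 3:30pm at or after Plenary Track ends 9:30am → clear.
Lightning Discussion: starts 8:15pm at or after Plenary Track ends 9:30am → clear.

No — it doesn't clash with anything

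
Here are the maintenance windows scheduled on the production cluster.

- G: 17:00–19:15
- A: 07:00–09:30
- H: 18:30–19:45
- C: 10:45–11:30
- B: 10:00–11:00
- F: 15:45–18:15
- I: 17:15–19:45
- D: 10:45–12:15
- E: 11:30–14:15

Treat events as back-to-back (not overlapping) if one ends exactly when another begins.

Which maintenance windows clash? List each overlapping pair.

Sorted by start: A, B, C, D, E, F, G, I, H.
B starts after A ends — done with A.
C starts before B ends → B and C overlap.
D starts before B ends → B and D overlap.
E starts after B ends — done with B.
D starts before C ends → C and D overlap.
E starts exactly when C ends (back-to-back, no overlap) — done with C.
E starts before D ends → D and E overlap.
F starts after D ends — done with D.
F starts after E ends — done with E.
G starts before F ends → F and G overlap.
I starts before F ends → F and I overlap.
H starts after F ends.
I starts before G ends → G and I overlap.
H starts before G ends → G and H overlap.
H starts before I ends → I and H overlap.

B & C, B & D, C & D, D & E, F & G, F & I, G & H, G & I, H & I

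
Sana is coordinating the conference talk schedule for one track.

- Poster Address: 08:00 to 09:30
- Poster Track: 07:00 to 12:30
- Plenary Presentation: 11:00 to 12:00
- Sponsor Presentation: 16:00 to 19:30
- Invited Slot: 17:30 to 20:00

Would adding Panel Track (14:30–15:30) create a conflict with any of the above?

No — it doesn't clash with anything

Poster Track: ends 12:30 at or before Panel Track starts 14:30 → clear.
Poster Address: ends 09:30 at or before Panel Track starts 14:30 → clear.
Plenary Presentation: ends 12:00 at or before Panel Track starts 14:30 → clear.
Sponsor Presentation: starts 16:00 at or after Panel Track ends 15:30 → clear.
Invited Slot: starts 17:30 at or after Panel Track ends 15:30 → clear.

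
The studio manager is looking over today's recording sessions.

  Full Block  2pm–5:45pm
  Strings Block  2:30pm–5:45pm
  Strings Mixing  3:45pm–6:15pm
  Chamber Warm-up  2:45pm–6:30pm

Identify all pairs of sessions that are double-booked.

Chamber Warm-up & Full Block, Chamber Warm-up & Strings Block, Chamber Warm-up & Strings Mixing, Full Block & Strings Block, Full Block & Strings Mixing, Strings Block & Strings Mixing

Sorted by start: Full Block, Strings Block, Chamber Warm-up, Strings Mixing.
Strings Block starts before Full Block ends → Full Block and Strings Block overlap.
Chamber Warm-up starts before Full Block ends → Full Block and Chamber Warm-up overlap.
Strings Mixing starts before Full Block ends → Full Block and Strings Mixing overlap.
Chamber Warm-up starts before Strings Block ends → Strings Block and Chamber Warm-up overlap.
Strings Mixing starts before Strings Block ends → Strings Block and Strings Mixing overlap.
Strings Mixing starts before Chamber Warm-up ends → Chamber Warm-up and Strings Mixing overlap.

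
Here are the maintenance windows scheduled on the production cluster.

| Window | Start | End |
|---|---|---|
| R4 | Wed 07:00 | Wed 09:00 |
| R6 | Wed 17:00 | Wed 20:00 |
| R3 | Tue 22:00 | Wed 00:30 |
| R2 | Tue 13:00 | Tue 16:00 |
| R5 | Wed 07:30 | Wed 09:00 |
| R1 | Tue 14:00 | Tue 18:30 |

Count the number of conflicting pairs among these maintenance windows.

Sorted by start: R2, R1, R3, R4, R5, R6.
R1 starts before R2 ends → R2 and R1 overlap.
R3 starts after R2 ends, so R2 has no further overlaps.
R3 starts after R1 ends, so R1 has no further overlaps.
R4 starts after R3 ends, so R3 has no further overlaps.
R5 starts before R4 ends → R4 and R5 overlap.
R6 starts after R4 ends.
R6 starts after R5 ends.
Overlapping pairs: R1 & R2, R4 & R5 — 2 in total.

2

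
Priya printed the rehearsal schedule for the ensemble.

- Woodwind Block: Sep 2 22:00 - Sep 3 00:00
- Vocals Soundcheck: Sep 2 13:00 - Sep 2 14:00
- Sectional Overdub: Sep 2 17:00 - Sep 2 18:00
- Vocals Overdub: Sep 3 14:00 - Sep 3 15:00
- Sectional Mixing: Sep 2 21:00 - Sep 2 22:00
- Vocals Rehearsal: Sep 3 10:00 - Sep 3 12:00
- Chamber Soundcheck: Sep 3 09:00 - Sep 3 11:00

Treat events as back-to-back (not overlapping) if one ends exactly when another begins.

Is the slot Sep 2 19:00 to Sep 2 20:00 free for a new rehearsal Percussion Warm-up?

Vocals Soundcheck: ends Sep 2 14:00 at or before Percussion Warm-up starts Sep 2 19:00 → clear.
Sectional Overdub: ends Sep 2 18:00 at or before Percussion Warm-up starts Sep 2 19:00 → clear.
Sectional Mixing: starts Sep 2 21:00 at or after Percussion Warm-up ends Sep 2 20:00 → clear.
Woodwind Block: starts Sep 2 22:00 at or after Percussion Warm-up ends Sep 2 20:00 → clear.
Chamber Soundcheck: starts Sep 3 09:00 at or after Percussion Warm-up ends Sep 2 20:00 → clear.
Vocals Rehearsal: starts Sep 3 10:00 at or after Percussion Warm-up ends Sep 2 20:00 → clear.
Vocals Overdub: starts Sep 3 14:00 at or after Percussion Warm-up ends Sep 2 20:00 → clear.

Yes — the slot is free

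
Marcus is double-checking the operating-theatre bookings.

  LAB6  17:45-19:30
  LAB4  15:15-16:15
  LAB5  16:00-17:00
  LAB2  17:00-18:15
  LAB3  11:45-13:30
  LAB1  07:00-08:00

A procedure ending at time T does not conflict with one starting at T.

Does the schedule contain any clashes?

Sorted by start: LAB1, LAB3, LAB4, LAB5, LAB2, LAB6.
LAB3 starts after LAB1 ends, so nothing later overlaps LAB1 either.
LAB4 starts after LAB3 ends, so nothing later overlaps LAB3 either.
LAB5 starts before LAB4 ends → LAB4 and LAB5 overlap.
That's a conflict, so the schedule is not conflict-free.

Yes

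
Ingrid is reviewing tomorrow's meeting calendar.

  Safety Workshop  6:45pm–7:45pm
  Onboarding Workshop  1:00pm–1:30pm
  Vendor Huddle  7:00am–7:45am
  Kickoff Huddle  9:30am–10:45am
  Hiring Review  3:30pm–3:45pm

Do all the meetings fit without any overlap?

Yes

Sorted by start: Vendor Huddle, Kickoff Huddle, Onboarding Workshop, Hiring Review, Safety Workshop.
Kickoff Huddle starts after Vendor Huddle ends, so nothing later overlaps Vendor Huddle either.
Onboarding Workshop starts after Kickoff Huddle ends, so nothing later overlaps Kickoff Huddle either.
Hiring Review starts after Onboarding Workshop ends, so nothing later overlaps Onboarding Workshop either.
Safety Workshop starts after Hiring Review ends.
Every pair is clear; the schedule has no overlaps.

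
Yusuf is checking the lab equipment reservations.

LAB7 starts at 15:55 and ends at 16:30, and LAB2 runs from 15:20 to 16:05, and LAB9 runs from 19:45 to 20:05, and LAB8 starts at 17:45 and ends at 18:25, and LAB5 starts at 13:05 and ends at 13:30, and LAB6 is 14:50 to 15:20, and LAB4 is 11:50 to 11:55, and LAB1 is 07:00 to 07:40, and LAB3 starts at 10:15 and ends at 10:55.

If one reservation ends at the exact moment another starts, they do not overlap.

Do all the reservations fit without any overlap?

Sorted by start: LAB1, LAB3, LAB4, LAB5, LAB6, LAB2, LAB7, LAB8, LAB9.
LAB3 starts after LAB1 ends — done with LAB1.
LAB4 starts after LAB3 ends — done with LAB3.
LAB5 starts after LAB4 ends — done with LAB4.
LAB6 starts after LAB5 ends — done with LAB5.
LAB2 starts exactly when LAB6 ends (back-to-back, no overlap) — done with LAB6.
LAB7 starts before LAB2 ends → LAB2 and LAB7 overlap.
That's a conflict, so the schedule is not conflict-free.

No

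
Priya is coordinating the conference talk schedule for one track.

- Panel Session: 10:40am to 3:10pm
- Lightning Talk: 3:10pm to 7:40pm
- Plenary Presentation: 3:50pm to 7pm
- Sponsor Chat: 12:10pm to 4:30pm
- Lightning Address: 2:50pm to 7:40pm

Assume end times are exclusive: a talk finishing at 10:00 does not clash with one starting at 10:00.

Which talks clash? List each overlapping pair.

Sorted by start: Panel Session, Sponsor Chat, Lightning Address, Lightning Talk, Plenary Presentation.
Sponsor Chat starts before Panel Session ends → Panel Session and Sponsor Chat overlap.
Lightning Address starts before Panel Session ends → Panel Session and Lightning Address overlap.
Lightning Talk starts exactly when Panel Session ends (back-to-back, no overlap), so Panel Session has no further overlaps.
Lightning Address starts before Sponsor Chat ends → Sponsor Chat and Lightning Address overlap.
Lightning Talk starts before Sponsor Chat ends → Sponsor Chat and Lightning Talk overlap.
Plenary Presentation starts before Sponsor Chat ends → Sponsor Chat and Plenary Presentation overlap.
Lightning Talk starts before Lightning Address ends → Lightning Address and Lightning Talk overlap.
Plenary Presentation starts before Lightning Address ends → Lightning Address and Plenary Presentation overlap.
Plenary Presentation starts before Lightning Talk ends → Lightning Talk and Plenary Presentation overlap.

Lightning Address & Lightning Talk, Lightning Address & Panel Session, Lightning Address & Plenary Presentation, Lightning Address & Sponsor Chat, Lightning Talk & Plenary Presentation, Lightning Talk & Sponsor Chat, Panel Session & Sponsor Chat, Plenary Presentation & Sponsor Chat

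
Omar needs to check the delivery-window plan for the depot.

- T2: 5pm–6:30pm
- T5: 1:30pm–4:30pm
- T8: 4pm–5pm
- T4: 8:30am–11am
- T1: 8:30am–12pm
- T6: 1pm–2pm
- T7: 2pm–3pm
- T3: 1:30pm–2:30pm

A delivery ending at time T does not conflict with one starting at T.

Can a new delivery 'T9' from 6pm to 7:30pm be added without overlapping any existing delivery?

No — it overlaps T2

T1: ends 12pm at or before T9 starts 6pm → clear.
T4: ends 11am at or before T9 starts 6pm → clear.
T6: ends 2pm at or before T9 starts 6pm → clear.
T3: ends 2:30pm at or before T9 starts 6pm → clear.
T5: ends 4:30pm at or before T9 starts 6pm → clear.
T7: ends 3pm at or before T9 starts 6pm → clear.
T8: ends 5pm at or before T9 starts 6pm → clear.
T2: starts 5pm before T9 ends 7:30pm, and ends 6:30pm after T9 starts 6pm → overlap.
T9 overlaps T2.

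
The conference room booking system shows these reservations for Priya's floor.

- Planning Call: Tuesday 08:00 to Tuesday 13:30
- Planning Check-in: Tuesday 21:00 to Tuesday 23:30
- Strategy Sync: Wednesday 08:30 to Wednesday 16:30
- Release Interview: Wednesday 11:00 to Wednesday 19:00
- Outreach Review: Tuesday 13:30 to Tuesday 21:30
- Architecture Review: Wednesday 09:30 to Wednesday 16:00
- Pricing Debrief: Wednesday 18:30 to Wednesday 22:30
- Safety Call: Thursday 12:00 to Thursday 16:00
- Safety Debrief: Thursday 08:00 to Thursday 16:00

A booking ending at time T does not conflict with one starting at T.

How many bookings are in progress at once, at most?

Walk through starts and ends in time order (an end at T is processed before a start at T):
Tuesday 08:00 start Planning Call → 1
Tuesday 13:30 end Planning Call → 0
Tuesday 13:30 start Outreach Review → 1
Tuesday 21:00 start Planning Check-in → 2
Tuesday 21:30 end Outreach Review → 1
Tuesday 23:30 end Planning Check-in → 0
Wednesday 08:30 start Strategy Sync → 1
Wednesday 09:30 start Architecture Review → 2
Wednesday 11:00 start Release Interview → 3
Wednesday 16:00 end Architecture Review → 2
Wednesday 16:30 end Strategy Sync → 1
Wednesday 18:30 start Pricing Debrief → 2
Wednesday 19:00 end Release Interview → 1
Wednesday 22:30 end Pricing Debrief → 0
Thursday 08:00 start Safety Debrief → 1
Thursday 12:00 start Safety Call → 2
Thursday 16:00 end Safety Call → 1
Thursday 16:00 end Safety Debrief → 0
Peak is 3, at Wednesday 11:00 (Architecture Review, Release Interview, Strategy Sync).

3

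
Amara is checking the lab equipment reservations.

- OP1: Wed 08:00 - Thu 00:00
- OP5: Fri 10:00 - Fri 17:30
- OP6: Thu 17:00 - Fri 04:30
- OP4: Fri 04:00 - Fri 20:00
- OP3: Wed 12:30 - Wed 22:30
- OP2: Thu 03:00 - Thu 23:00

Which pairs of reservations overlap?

OP1 & OP3, OP2 & OP6, OP4 & OP5, OP4 & OP6

Two intervals overlap when each starts before the other ends.
Sorted by start: OP1, OP3, OP2, OP6, OP4, OP5.
OP3 starts before OP1 ends → OP1 and OP3 overlap.
OP2 starts after OP1 ends; OP1 is clear from here.
OP2 starts after OP3 ends; OP3 is clear from here.
OP6 starts before OP2 ends → OP2 and OP6 overlap.
OP4 starts after OP2 ends; OP2 is clear from here.
OP4 starts before OP6 ends → OP6 and OP4 overlap.
OP5 starts after OP6 ends.
OP5 starts before OP4 ends → OP4 and OP5 overlap.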